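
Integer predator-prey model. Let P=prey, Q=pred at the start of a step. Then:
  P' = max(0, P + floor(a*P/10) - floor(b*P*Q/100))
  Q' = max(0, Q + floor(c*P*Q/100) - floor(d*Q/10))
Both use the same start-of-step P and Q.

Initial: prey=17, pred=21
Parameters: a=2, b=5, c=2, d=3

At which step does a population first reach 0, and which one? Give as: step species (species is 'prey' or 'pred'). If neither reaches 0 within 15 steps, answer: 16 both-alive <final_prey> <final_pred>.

Step 1: prey: 17+3-17=3; pred: 21+7-6=22
Step 2: prey: 3+0-3=0; pred: 22+1-6=17
First extinction: prey at step 2

Answer: 2 prey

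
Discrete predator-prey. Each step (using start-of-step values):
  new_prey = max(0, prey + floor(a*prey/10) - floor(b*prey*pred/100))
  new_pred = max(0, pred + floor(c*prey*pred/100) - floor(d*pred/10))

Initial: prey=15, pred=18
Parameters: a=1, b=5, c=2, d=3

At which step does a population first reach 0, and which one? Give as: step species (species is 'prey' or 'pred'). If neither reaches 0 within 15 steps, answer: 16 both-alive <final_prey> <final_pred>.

Step 1: prey: 15+1-13=3; pred: 18+5-5=18
Step 2: prey: 3+0-2=1; pred: 18+1-5=14
Step 3: prey: 1+0-0=1; pred: 14+0-4=10
Step 4: prey: 1+0-0=1; pred: 10+0-3=7
Step 5: prey: 1+0-0=1; pred: 7+0-2=5
Step 6: prey: 1+0-0=1; pred: 5+0-1=4
Step 7: prey: 1+0-0=1; pred: 4+0-1=3
Step 8: prey: 1+0-0=1; pred: 3+0-0=3
Steps 9-15: state stable at prey=1, pred=3 (no change)
No extinction within 15 steps

Answer: 16 both-alive 1 3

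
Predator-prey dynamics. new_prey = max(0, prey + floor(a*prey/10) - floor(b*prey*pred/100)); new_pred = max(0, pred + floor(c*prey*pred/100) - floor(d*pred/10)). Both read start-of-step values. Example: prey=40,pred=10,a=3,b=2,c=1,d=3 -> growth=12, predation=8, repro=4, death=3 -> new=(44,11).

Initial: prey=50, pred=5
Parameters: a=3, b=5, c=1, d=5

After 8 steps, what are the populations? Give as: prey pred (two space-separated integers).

Answer: 64 6

Derivation:
Step 1: prey: 50+15-12=53; pred: 5+2-2=5
Step 2: prey: 53+15-13=55; pred: 5+2-2=5
Step 3: prey: 55+16-13=58; pred: 5+2-2=5
Step 4: prey: 58+17-14=61; pred: 5+2-2=5
Step 5: prey: 61+18-15=64; pred: 5+3-2=6
Step 6: prey: 64+19-19=64; pred: 6+3-3=6
Step 7: prey: 64+19-19=64; pred: 6+3-3=6
Step 8: prey: 64+19-19=64; pred: 6+3-3=6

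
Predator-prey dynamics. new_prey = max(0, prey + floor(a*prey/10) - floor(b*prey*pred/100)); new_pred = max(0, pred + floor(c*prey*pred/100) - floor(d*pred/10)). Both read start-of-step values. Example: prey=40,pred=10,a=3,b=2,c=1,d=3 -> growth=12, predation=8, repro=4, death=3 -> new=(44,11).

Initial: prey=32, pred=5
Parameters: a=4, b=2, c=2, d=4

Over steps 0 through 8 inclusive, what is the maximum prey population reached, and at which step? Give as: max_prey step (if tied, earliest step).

Step 1: prey: 32+12-3=41; pred: 5+3-2=6
Step 2: prey: 41+16-4=53; pred: 6+4-2=8
Step 3: prey: 53+21-8=66; pred: 8+8-3=13
Step 4: prey: 66+26-17=75; pred: 13+17-5=25
Step 5: prey: 75+30-37=68; pred: 25+37-10=52
Step 6: prey: 68+27-70=25; pred: 52+70-20=102
Step 7: prey: 25+10-51=0; pred: 102+51-40=113
Step 8: prey: 0+0-0=0; pred: 113+0-45=68
Max prey = 75 at step 4

Answer: 75 4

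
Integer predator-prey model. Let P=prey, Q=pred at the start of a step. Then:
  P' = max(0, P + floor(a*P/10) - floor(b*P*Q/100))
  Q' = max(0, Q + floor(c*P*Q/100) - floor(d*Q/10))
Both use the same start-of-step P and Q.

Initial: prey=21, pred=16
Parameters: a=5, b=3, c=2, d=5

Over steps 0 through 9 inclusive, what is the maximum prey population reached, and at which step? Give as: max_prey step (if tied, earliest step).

Answer: 46 7

Derivation:
Step 1: prey: 21+10-10=21; pred: 16+6-8=14
Step 2: prey: 21+10-8=23; pred: 14+5-7=12
Step 3: prey: 23+11-8=26; pred: 12+5-6=11
Step 4: prey: 26+13-8=31; pred: 11+5-5=11
Step 5: prey: 31+15-10=36; pred: 11+6-5=12
Step 6: prey: 36+18-12=42; pred: 12+8-6=14
Step 7: prey: 42+21-17=46; pred: 14+11-7=18
Step 8: prey: 46+23-24=45; pred: 18+16-9=25
Step 9: prey: 45+22-33=34; pred: 25+22-12=35
Max prey = 46 at step 7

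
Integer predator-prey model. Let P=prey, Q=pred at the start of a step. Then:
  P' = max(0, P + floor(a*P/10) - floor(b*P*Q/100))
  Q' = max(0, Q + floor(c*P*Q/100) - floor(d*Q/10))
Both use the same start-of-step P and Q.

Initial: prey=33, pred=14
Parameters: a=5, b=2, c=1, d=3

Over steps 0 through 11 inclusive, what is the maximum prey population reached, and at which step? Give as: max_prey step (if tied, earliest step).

Step 1: prey: 33+16-9=40; pred: 14+4-4=14
Step 2: prey: 40+20-11=49; pred: 14+5-4=15
Step 3: prey: 49+24-14=59; pred: 15+7-4=18
Step 4: prey: 59+29-21=67; pred: 18+10-5=23
Step 5: prey: 67+33-30=70; pred: 23+15-6=32
Step 6: prey: 70+35-44=61; pred: 32+22-9=45
Step 7: prey: 61+30-54=37; pred: 45+27-13=59
Step 8: prey: 37+18-43=12; pred: 59+21-17=63
Step 9: prey: 12+6-15=3; pred: 63+7-18=52
Step 10: prey: 3+1-3=1; pred: 52+1-15=38
Step 11: prey: 1+0-0=1; pred: 38+0-11=27
Max prey = 70 at step 5

Answer: 70 5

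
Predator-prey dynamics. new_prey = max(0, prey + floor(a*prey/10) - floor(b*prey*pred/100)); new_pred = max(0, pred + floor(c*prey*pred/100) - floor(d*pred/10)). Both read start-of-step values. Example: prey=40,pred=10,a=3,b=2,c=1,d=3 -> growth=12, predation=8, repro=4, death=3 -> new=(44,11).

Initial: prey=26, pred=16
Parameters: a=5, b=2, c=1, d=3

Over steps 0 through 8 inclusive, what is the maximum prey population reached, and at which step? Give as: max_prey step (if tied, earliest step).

Step 1: prey: 26+13-8=31; pred: 16+4-4=16
Step 2: prey: 31+15-9=37; pred: 16+4-4=16
Step 3: prey: 37+18-11=44; pred: 16+5-4=17
Step 4: prey: 44+22-14=52; pred: 17+7-5=19
Step 5: prey: 52+26-19=59; pred: 19+9-5=23
Step 6: prey: 59+29-27=61; pred: 23+13-6=30
Step 7: prey: 61+30-36=55; pred: 30+18-9=39
Step 8: prey: 55+27-42=40; pred: 39+21-11=49
Max prey = 61 at step 6

Answer: 61 6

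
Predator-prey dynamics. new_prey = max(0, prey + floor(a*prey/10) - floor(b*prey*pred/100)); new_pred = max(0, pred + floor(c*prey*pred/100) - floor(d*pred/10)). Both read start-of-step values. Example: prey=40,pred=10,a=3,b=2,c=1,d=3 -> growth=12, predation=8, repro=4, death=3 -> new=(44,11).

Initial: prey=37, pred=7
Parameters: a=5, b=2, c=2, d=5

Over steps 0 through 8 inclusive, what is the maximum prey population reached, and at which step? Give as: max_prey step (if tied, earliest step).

Step 1: prey: 37+18-5=50; pred: 7+5-3=9
Step 2: prey: 50+25-9=66; pred: 9+9-4=14
Step 3: prey: 66+33-18=81; pred: 14+18-7=25
Step 4: prey: 81+40-40=81; pred: 25+40-12=53
Step 5: prey: 81+40-85=36; pred: 53+85-26=112
Step 6: prey: 36+18-80=0; pred: 112+80-56=136
Step 7: prey: 0+0-0=0; pred: 136+0-68=68
Step 8: prey: 0+0-0=0; pred: 68+0-34=34
Max prey = 81 at step 3

Answer: 81 3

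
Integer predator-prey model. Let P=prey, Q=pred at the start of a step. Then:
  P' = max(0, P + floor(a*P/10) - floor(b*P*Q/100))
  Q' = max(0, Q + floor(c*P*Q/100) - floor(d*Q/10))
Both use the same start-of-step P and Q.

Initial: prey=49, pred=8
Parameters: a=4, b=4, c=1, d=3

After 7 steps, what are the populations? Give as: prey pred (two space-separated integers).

Step 1: prey: 49+19-15=53; pred: 8+3-2=9
Step 2: prey: 53+21-19=55; pred: 9+4-2=11
Step 3: prey: 55+22-24=53; pred: 11+6-3=14
Step 4: prey: 53+21-29=45; pred: 14+7-4=17
Step 5: prey: 45+18-30=33; pred: 17+7-5=19
Step 6: prey: 33+13-25=21; pred: 19+6-5=20
Step 7: prey: 21+8-16=13; pred: 20+4-6=18

Answer: 13 18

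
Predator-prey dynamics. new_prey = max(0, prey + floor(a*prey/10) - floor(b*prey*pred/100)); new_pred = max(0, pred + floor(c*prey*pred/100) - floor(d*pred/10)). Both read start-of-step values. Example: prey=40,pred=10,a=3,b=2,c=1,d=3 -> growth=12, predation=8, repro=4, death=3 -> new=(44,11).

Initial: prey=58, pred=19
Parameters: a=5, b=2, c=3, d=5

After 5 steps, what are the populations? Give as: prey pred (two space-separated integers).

Step 1: prey: 58+29-22=65; pred: 19+33-9=43
Step 2: prey: 65+32-55=42; pred: 43+83-21=105
Step 3: prey: 42+21-88=0; pred: 105+132-52=185
Step 4: prey: 0+0-0=0; pred: 185+0-92=93
Step 5: prey: 0+0-0=0; pred: 93+0-46=47

Answer: 0 47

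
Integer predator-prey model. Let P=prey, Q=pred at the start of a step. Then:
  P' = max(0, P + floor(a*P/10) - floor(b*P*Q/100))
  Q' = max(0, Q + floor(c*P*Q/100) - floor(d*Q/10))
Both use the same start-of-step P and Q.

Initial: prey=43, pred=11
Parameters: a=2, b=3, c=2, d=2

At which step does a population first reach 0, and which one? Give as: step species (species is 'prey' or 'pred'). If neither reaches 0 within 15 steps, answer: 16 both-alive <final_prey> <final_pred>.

Answer: 5 prey

Derivation:
Step 1: prey: 43+8-14=37; pred: 11+9-2=18
Step 2: prey: 37+7-19=25; pred: 18+13-3=28
Step 3: prey: 25+5-21=9; pred: 28+14-5=37
Step 4: prey: 9+1-9=1; pred: 37+6-7=36
Step 5: prey: 1+0-1=0; pred: 36+0-7=29
First extinction: prey at step 5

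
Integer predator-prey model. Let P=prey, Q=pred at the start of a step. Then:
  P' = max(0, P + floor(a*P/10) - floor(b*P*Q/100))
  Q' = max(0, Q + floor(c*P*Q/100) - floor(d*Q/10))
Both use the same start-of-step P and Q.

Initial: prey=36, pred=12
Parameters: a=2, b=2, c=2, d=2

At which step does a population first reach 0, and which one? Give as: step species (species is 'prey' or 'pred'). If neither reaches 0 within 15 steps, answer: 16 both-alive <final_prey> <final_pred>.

Step 1: prey: 36+7-8=35; pred: 12+8-2=18
Step 2: prey: 35+7-12=30; pred: 18+12-3=27
Step 3: prey: 30+6-16=20; pred: 27+16-5=38
Step 4: prey: 20+4-15=9; pred: 38+15-7=46
Step 5: prey: 9+1-8=2; pred: 46+8-9=45
Step 6: prey: 2+0-1=1; pred: 45+1-9=37
Step 7: prey: 1+0-0=1; pred: 37+0-7=30
Step 8: prey: 1+0-0=1; pred: 30+0-6=24
Step 9: prey: 1+0-0=1; pred: 24+0-4=20
Step 10: prey: 1+0-0=1; pred: 20+0-4=16
Step 11: prey: 1+0-0=1; pred: 16+0-3=13
Step 12: prey: 1+0-0=1; pred: 13+0-2=11
Step 13: prey: 1+0-0=1; pred: 11+0-2=9
Step 14: prey: 1+0-0=1; pred: 9+0-1=8
Step 15: prey: 1+0-0=1; pred: 8+0-1=7
No extinction within 15 steps

Answer: 16 both-alive 1 7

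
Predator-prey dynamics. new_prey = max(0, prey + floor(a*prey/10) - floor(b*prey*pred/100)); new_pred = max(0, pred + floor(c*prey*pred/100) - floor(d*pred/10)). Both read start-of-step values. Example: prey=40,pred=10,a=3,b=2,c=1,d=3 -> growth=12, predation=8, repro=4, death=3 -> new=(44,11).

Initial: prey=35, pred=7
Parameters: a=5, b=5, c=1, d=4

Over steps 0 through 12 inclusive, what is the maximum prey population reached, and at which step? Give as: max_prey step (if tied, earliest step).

Answer: 61 5

Derivation:
Step 1: prey: 35+17-12=40; pred: 7+2-2=7
Step 2: prey: 40+20-14=46; pred: 7+2-2=7
Step 3: prey: 46+23-16=53; pred: 7+3-2=8
Step 4: prey: 53+26-21=58; pred: 8+4-3=9
Step 5: prey: 58+29-26=61; pred: 9+5-3=11
Step 6: prey: 61+30-33=58; pred: 11+6-4=13
Step 7: prey: 58+29-37=50; pred: 13+7-5=15
Step 8: prey: 50+25-37=38; pred: 15+7-6=16
Step 9: prey: 38+19-30=27; pred: 16+6-6=16
Step 10: prey: 27+13-21=19; pred: 16+4-6=14
Step 11: prey: 19+9-13=15; pred: 14+2-5=11
Step 12: prey: 15+7-8=14; pred: 11+1-4=8
Max prey = 61 at step 5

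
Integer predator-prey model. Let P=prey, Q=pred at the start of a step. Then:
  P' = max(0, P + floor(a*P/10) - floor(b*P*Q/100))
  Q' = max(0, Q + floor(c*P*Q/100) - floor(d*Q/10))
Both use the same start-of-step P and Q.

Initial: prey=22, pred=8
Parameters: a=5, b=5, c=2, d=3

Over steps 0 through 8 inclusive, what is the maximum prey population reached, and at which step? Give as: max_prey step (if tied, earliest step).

Answer: 26 2

Derivation:
Step 1: prey: 22+11-8=25; pred: 8+3-2=9
Step 2: prey: 25+12-11=26; pred: 9+4-2=11
Step 3: prey: 26+13-14=25; pred: 11+5-3=13
Step 4: prey: 25+12-16=21; pred: 13+6-3=16
Step 5: prey: 21+10-16=15; pred: 16+6-4=18
Step 6: prey: 15+7-13=9; pred: 18+5-5=18
Step 7: prey: 9+4-8=5; pred: 18+3-5=16
Step 8: prey: 5+2-4=3; pred: 16+1-4=13
Max prey = 26 at step 2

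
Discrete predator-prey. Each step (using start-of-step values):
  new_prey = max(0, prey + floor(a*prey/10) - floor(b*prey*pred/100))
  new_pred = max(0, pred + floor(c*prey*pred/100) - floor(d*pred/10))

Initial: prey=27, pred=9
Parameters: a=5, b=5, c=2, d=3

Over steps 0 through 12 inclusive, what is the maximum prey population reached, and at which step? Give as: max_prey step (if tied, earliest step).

Step 1: prey: 27+13-12=28; pred: 9+4-2=11
Step 2: prey: 28+14-15=27; pred: 11+6-3=14
Step 3: prey: 27+13-18=22; pred: 14+7-4=17
Step 4: prey: 22+11-18=15; pred: 17+7-5=19
Step 5: prey: 15+7-14=8; pred: 19+5-5=19
Step 6: prey: 8+4-7=5; pred: 19+3-5=17
Step 7: prey: 5+2-4=3; pred: 17+1-5=13
Step 8: prey: 3+1-1=3; pred: 13+0-3=10
Step 9: prey: 3+1-1=3; pred: 10+0-3=7
Step 10: prey: 3+1-1=3; pred: 7+0-2=5
Step 11: prey: 3+1-0=4; pred: 5+0-1=4
Step 12: prey: 4+2-0=6; pred: 4+0-1=3
Max prey = 28 at step 1

Answer: 28 1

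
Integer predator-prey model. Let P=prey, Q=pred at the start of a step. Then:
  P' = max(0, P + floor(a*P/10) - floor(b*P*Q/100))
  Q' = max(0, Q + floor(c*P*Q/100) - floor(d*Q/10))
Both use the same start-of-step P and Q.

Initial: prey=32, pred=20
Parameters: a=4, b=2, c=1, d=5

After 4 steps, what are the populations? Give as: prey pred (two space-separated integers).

Answer: 46 10

Derivation:
Step 1: prey: 32+12-12=32; pred: 20+6-10=16
Step 2: prey: 32+12-10=34; pred: 16+5-8=13
Step 3: prey: 34+13-8=39; pred: 13+4-6=11
Step 4: prey: 39+15-8=46; pred: 11+4-5=10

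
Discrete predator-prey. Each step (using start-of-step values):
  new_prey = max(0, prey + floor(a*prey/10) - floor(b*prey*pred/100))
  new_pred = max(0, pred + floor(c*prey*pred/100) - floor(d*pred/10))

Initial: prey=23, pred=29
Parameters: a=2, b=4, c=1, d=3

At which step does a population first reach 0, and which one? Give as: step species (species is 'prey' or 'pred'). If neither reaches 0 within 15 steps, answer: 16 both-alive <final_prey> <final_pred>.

Answer: 2 prey

Derivation:
Step 1: prey: 23+4-26=1; pred: 29+6-8=27
Step 2: prey: 1+0-1=0; pred: 27+0-8=19
First extinction: prey at step 2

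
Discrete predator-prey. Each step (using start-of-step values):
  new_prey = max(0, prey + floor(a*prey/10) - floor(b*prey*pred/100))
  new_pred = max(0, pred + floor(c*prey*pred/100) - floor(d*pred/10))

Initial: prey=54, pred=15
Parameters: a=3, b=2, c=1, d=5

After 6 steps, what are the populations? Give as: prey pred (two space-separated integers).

Step 1: prey: 54+16-16=54; pred: 15+8-7=16
Step 2: prey: 54+16-17=53; pred: 16+8-8=16
Step 3: prey: 53+15-16=52; pred: 16+8-8=16
Step 4: prey: 52+15-16=51; pred: 16+8-8=16
Step 5: prey: 51+15-16=50; pred: 16+8-8=16
Step 6: prey: 50+15-16=49; pred: 16+8-8=16

Answer: 49 16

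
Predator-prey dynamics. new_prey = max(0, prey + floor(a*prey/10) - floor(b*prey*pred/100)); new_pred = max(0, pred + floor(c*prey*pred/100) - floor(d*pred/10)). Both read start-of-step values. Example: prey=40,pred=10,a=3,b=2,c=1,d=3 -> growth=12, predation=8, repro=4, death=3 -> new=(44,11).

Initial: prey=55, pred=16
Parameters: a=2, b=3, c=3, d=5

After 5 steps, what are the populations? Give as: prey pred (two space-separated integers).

Answer: 0 11

Derivation:
Step 1: prey: 55+11-26=40; pred: 16+26-8=34
Step 2: prey: 40+8-40=8; pred: 34+40-17=57
Step 3: prey: 8+1-13=0; pred: 57+13-28=42
Step 4: prey: 0+0-0=0; pred: 42+0-21=21
Step 5: prey: 0+0-0=0; pred: 21+0-10=11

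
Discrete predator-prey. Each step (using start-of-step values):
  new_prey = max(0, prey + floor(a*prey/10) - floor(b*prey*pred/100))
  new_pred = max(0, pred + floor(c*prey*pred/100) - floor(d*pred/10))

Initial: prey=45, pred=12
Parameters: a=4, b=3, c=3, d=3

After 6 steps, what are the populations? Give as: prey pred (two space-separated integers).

Answer: 0 30

Derivation:
Step 1: prey: 45+18-16=47; pred: 12+16-3=25
Step 2: prey: 47+18-35=30; pred: 25+35-7=53
Step 3: prey: 30+12-47=0; pred: 53+47-15=85
Step 4: prey: 0+0-0=0; pred: 85+0-25=60
Step 5: prey: 0+0-0=0; pred: 60+0-18=42
Step 6: prey: 0+0-0=0; pred: 42+0-12=30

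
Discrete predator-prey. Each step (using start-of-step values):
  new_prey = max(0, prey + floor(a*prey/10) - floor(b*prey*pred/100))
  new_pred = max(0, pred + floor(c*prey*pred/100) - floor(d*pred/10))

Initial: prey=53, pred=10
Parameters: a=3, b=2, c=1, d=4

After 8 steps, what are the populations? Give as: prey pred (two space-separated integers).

Step 1: prey: 53+15-10=58; pred: 10+5-4=11
Step 2: prey: 58+17-12=63; pred: 11+6-4=13
Step 3: prey: 63+18-16=65; pred: 13+8-5=16
Step 4: prey: 65+19-20=64; pred: 16+10-6=20
Step 5: prey: 64+19-25=58; pred: 20+12-8=24
Step 6: prey: 58+17-27=48; pred: 24+13-9=28
Step 7: prey: 48+14-26=36; pred: 28+13-11=30
Step 8: prey: 36+10-21=25; pred: 30+10-12=28

Answer: 25 28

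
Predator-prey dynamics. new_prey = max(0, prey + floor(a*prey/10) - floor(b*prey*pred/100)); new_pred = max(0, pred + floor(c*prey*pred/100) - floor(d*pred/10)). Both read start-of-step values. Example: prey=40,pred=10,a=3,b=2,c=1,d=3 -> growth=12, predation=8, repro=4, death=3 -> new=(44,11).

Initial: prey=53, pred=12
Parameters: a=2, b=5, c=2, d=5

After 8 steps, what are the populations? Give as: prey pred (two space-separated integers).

Step 1: prey: 53+10-31=32; pred: 12+12-6=18
Step 2: prey: 32+6-28=10; pred: 18+11-9=20
Step 3: prey: 10+2-10=2; pred: 20+4-10=14
Step 4: prey: 2+0-1=1; pred: 14+0-7=7
Step 5: prey: 1+0-0=1; pred: 7+0-3=4
Step 6: prey: 1+0-0=1; pred: 4+0-2=2
Step 7: prey: 1+0-0=1; pred: 2+0-1=1
Step 8: prey: 1+0-0=1; pred: 1+0-0=1

Answer: 1 1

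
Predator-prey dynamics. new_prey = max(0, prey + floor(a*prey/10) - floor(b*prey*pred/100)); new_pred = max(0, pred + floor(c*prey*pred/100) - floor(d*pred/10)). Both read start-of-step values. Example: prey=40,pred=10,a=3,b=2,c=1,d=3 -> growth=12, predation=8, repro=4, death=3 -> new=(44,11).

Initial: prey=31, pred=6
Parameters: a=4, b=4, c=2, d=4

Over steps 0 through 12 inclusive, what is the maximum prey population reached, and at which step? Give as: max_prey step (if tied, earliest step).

Answer: 40 2

Derivation:
Step 1: prey: 31+12-7=36; pred: 6+3-2=7
Step 2: prey: 36+14-10=40; pred: 7+5-2=10
Step 3: prey: 40+16-16=40; pred: 10+8-4=14
Step 4: prey: 40+16-22=34; pred: 14+11-5=20
Step 5: prey: 34+13-27=20; pred: 20+13-8=25
Step 6: prey: 20+8-20=8; pred: 25+10-10=25
Step 7: prey: 8+3-8=3; pred: 25+4-10=19
Step 8: prey: 3+1-2=2; pred: 19+1-7=13
Step 9: prey: 2+0-1=1; pred: 13+0-5=8
Step 10: prey: 1+0-0=1; pred: 8+0-3=5
Step 11: prey: 1+0-0=1; pred: 5+0-2=3
Step 12: prey: 1+0-0=1; pred: 3+0-1=2
Max prey = 40 at step 2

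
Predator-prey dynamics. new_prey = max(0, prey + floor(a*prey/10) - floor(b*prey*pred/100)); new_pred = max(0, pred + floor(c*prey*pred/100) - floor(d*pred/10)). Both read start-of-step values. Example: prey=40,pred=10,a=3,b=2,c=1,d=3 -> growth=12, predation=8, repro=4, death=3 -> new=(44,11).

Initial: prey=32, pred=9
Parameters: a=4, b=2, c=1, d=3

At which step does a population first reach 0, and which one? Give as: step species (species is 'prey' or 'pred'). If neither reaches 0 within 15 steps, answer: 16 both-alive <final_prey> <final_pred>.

Answer: 16 both-alive 1 9

Derivation:
Step 1: prey: 32+12-5=39; pred: 9+2-2=9
Step 2: prey: 39+15-7=47; pred: 9+3-2=10
Step 3: prey: 47+18-9=56; pred: 10+4-3=11
Step 4: prey: 56+22-12=66; pred: 11+6-3=14
Step 5: prey: 66+26-18=74; pred: 14+9-4=19
Step 6: prey: 74+29-28=75; pred: 19+14-5=28
Step 7: prey: 75+30-42=63; pred: 28+21-8=41
Step 8: prey: 63+25-51=37; pred: 41+25-12=54
Step 9: prey: 37+14-39=12; pred: 54+19-16=57
Step 10: prey: 12+4-13=3; pred: 57+6-17=46
Step 11: prey: 3+1-2=2; pred: 46+1-13=34
Step 12: prey: 2+0-1=1; pred: 34+0-10=24
Step 13: prey: 1+0-0=1; pred: 24+0-7=17
Step 14: prey: 1+0-0=1; pred: 17+0-5=12
Step 15: prey: 1+0-0=1; pred: 12+0-3=9
No extinction within 15 steps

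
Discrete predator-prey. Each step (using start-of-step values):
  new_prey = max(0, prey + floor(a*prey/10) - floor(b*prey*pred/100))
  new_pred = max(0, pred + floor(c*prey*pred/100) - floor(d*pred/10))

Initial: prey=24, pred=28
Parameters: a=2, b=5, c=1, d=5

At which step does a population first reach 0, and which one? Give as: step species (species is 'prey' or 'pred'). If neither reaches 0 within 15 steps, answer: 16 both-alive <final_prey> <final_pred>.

Answer: 1 prey

Derivation:
Step 1: prey: 24+4-33=0; pred: 28+6-14=20
First extinction: prey at step 1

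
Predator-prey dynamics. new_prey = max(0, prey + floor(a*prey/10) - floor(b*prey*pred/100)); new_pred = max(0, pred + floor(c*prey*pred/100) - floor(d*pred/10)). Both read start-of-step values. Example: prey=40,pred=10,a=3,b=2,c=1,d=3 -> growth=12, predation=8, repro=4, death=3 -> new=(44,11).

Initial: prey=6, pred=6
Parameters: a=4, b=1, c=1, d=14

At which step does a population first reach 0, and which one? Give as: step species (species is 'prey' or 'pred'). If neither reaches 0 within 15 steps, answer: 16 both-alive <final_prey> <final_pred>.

Answer: 1 pred

Derivation:
Step 1: prey: 6+2-0=8; pred: 6+0-8=0
First extinction: pred at step 1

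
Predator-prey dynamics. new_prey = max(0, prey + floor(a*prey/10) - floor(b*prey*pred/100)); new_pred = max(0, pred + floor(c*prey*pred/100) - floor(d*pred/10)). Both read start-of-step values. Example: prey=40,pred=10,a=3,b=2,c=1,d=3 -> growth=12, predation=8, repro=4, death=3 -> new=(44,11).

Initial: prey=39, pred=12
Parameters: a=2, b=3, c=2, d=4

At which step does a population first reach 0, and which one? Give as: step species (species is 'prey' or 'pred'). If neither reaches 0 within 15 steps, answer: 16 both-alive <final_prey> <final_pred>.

Step 1: prey: 39+7-14=32; pred: 12+9-4=17
Step 2: prey: 32+6-16=22; pred: 17+10-6=21
Step 3: prey: 22+4-13=13; pred: 21+9-8=22
Step 4: prey: 13+2-8=7; pred: 22+5-8=19
Step 5: prey: 7+1-3=5; pred: 19+2-7=14
Step 6: prey: 5+1-2=4; pred: 14+1-5=10
Step 7: prey: 4+0-1=3; pred: 10+0-4=6
Step 8: prey: 3+0-0=3; pred: 6+0-2=4
Step 9: prey: 3+0-0=3; pred: 4+0-1=3
Step 10: prey: 3+0-0=3; pred: 3+0-1=2
Step 11: prey: 3+0-0=3; pred: 2+0-0=2
Steps 12-15: state stable at prey=3, pred=2 (no change)
No extinction within 15 steps

Answer: 16 both-alive 3 2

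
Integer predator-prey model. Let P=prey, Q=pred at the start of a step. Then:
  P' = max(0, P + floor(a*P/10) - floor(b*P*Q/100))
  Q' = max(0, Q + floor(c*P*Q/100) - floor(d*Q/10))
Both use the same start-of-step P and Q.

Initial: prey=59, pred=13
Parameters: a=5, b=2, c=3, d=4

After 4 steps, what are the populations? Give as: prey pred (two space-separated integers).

Step 1: prey: 59+29-15=73; pred: 13+23-5=31
Step 2: prey: 73+36-45=64; pred: 31+67-12=86
Step 3: prey: 64+32-110=0; pred: 86+165-34=217
Step 4: prey: 0+0-0=0; pred: 217+0-86=131

Answer: 0 131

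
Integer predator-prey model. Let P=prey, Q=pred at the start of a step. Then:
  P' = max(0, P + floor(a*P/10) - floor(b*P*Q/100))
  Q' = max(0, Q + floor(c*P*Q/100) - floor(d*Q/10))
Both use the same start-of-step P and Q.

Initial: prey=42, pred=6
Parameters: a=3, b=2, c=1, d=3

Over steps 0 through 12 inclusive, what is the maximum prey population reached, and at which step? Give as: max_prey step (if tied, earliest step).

Step 1: prey: 42+12-5=49; pred: 6+2-1=7
Step 2: prey: 49+14-6=57; pred: 7+3-2=8
Step 3: prey: 57+17-9=65; pred: 8+4-2=10
Step 4: prey: 65+19-13=71; pred: 10+6-3=13
Step 5: prey: 71+21-18=74; pred: 13+9-3=19
Step 6: prey: 74+22-28=68; pred: 19+14-5=28
Step 7: prey: 68+20-38=50; pred: 28+19-8=39
Step 8: prey: 50+15-39=26; pred: 39+19-11=47
Step 9: prey: 26+7-24=9; pred: 47+12-14=45
Step 10: prey: 9+2-8=3; pred: 45+4-13=36
Step 11: prey: 3+0-2=1; pred: 36+1-10=27
Step 12: prey: 1+0-0=1; pred: 27+0-8=19
Max prey = 74 at step 5

Answer: 74 5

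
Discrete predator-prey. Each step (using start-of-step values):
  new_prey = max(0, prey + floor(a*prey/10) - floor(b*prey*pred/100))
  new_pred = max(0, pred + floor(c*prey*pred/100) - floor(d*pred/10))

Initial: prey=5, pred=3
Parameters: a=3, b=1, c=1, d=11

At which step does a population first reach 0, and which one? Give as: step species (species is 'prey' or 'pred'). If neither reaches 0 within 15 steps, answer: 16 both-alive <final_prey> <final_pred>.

Answer: 1 pred

Derivation:
Step 1: prey: 5+1-0=6; pred: 3+0-3=0
First extinction: pred at step 1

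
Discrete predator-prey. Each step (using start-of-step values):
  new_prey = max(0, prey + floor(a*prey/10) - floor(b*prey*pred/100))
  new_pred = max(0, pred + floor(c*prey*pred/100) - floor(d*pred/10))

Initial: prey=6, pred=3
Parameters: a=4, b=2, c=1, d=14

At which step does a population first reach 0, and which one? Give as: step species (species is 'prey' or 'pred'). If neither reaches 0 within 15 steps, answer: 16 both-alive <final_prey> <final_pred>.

Step 1: prey: 6+2-0=8; pred: 3+0-4=0
First extinction: pred at step 1

Answer: 1 pred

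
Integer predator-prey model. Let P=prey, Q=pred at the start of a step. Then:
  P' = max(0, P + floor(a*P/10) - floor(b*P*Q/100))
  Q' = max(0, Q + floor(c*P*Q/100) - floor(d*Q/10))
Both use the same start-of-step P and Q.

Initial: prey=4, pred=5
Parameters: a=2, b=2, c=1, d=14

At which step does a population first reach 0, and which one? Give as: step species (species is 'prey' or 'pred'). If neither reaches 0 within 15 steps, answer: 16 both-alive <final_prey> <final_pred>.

Step 1: prey: 4+0-0=4; pred: 5+0-7=0
First extinction: pred at step 1

Answer: 1 pred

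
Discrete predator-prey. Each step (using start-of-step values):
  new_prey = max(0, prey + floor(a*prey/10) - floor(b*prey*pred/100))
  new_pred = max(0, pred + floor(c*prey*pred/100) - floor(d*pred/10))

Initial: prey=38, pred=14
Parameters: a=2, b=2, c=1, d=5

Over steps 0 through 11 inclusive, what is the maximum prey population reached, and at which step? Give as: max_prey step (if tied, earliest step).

Answer: 80 11

Derivation:
Step 1: prey: 38+7-10=35; pred: 14+5-7=12
Step 2: prey: 35+7-8=34; pred: 12+4-6=10
Step 3: prey: 34+6-6=34; pred: 10+3-5=8
Step 4: prey: 34+6-5=35; pred: 8+2-4=6
Step 5: prey: 35+7-4=38; pred: 6+2-3=5
Step 6: prey: 38+7-3=42; pred: 5+1-2=4
Step 7: prey: 42+8-3=47; pred: 4+1-2=3
Step 8: prey: 47+9-2=54; pred: 3+1-1=3
Step 9: prey: 54+10-3=61; pred: 3+1-1=3
Step 10: prey: 61+12-3=70; pred: 3+1-1=3
Step 11: prey: 70+14-4=80; pred: 3+2-1=4
Max prey = 80 at step 11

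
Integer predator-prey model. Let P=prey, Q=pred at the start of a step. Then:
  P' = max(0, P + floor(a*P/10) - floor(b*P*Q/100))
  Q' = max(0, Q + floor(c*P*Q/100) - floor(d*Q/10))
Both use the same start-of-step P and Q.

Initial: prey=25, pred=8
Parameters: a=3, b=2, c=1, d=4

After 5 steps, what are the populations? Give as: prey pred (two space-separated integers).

Answer: 58 4

Derivation:
Step 1: prey: 25+7-4=28; pred: 8+2-3=7
Step 2: prey: 28+8-3=33; pred: 7+1-2=6
Step 3: prey: 33+9-3=39; pred: 6+1-2=5
Step 4: prey: 39+11-3=47; pred: 5+1-2=4
Step 5: prey: 47+14-3=58; pred: 4+1-1=4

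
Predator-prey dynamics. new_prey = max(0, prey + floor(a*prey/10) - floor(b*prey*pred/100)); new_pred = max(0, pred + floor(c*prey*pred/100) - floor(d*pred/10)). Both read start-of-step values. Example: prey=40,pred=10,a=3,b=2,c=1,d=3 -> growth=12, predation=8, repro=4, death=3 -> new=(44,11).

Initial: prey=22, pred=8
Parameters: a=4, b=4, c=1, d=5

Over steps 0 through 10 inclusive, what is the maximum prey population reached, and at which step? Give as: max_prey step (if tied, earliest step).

Step 1: prey: 22+8-7=23; pred: 8+1-4=5
Step 2: prey: 23+9-4=28; pred: 5+1-2=4
Step 3: prey: 28+11-4=35; pred: 4+1-2=3
Step 4: prey: 35+14-4=45; pred: 3+1-1=3
Step 5: prey: 45+18-5=58; pred: 3+1-1=3
Step 6: prey: 58+23-6=75; pred: 3+1-1=3
Step 7: prey: 75+30-9=96; pred: 3+2-1=4
Step 8: prey: 96+38-15=119; pred: 4+3-2=5
Step 9: prey: 119+47-23=143; pred: 5+5-2=8
Step 10: prey: 143+57-45=155; pred: 8+11-4=15
Max prey = 155 at step 10

Answer: 155 10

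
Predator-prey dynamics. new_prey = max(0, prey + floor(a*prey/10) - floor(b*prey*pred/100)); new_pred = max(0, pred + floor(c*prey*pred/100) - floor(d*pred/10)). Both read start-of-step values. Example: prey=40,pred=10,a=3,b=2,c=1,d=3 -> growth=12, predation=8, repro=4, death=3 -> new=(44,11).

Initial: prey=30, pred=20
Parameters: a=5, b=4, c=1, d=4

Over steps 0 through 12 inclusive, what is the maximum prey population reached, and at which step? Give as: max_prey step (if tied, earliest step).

Step 1: prey: 30+15-24=21; pred: 20+6-8=18
Step 2: prey: 21+10-15=16; pred: 18+3-7=14
Step 3: prey: 16+8-8=16; pred: 14+2-5=11
Step 4: prey: 16+8-7=17; pred: 11+1-4=8
Step 5: prey: 17+8-5=20; pred: 8+1-3=6
Step 6: prey: 20+10-4=26; pred: 6+1-2=5
Step 7: prey: 26+13-5=34; pred: 5+1-2=4
Step 8: prey: 34+17-5=46; pred: 4+1-1=4
Step 9: prey: 46+23-7=62; pred: 4+1-1=4
Step 10: prey: 62+31-9=84; pred: 4+2-1=5
Step 11: prey: 84+42-16=110; pred: 5+4-2=7
Step 12: prey: 110+55-30=135; pred: 7+7-2=12
Max prey = 135 at step 12

Answer: 135 12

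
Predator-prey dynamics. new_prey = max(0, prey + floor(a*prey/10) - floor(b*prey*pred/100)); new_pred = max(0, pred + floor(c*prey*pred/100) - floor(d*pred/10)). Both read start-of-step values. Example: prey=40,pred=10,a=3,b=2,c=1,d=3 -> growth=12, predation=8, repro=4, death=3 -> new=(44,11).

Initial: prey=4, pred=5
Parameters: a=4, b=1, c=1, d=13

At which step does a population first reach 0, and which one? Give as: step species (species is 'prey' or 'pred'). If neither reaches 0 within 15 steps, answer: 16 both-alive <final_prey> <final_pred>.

Step 1: prey: 4+1-0=5; pred: 5+0-6=0
First extinction: pred at step 1

Answer: 1 pred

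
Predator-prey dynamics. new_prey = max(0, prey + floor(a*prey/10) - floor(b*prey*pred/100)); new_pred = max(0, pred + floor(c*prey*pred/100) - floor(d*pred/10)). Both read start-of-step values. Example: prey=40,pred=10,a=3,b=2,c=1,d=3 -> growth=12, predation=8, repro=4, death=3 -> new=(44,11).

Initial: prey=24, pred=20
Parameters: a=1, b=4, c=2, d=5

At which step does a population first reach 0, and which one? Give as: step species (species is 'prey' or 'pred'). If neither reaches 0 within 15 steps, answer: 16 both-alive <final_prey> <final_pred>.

Answer: 16 both-alive 2 1

Derivation:
Step 1: prey: 24+2-19=7; pred: 20+9-10=19
Step 2: prey: 7+0-5=2; pred: 19+2-9=12
Step 3: prey: 2+0-0=2; pred: 12+0-6=6
Step 4: prey: 2+0-0=2; pred: 6+0-3=3
Step 5: prey: 2+0-0=2; pred: 3+0-1=2
Step 6: prey: 2+0-0=2; pred: 2+0-1=1
Step 7: prey: 2+0-0=2; pred: 1+0-0=1
Steps 8-15: state stable at prey=2, pred=1 (no change)
No extinction within 15 steps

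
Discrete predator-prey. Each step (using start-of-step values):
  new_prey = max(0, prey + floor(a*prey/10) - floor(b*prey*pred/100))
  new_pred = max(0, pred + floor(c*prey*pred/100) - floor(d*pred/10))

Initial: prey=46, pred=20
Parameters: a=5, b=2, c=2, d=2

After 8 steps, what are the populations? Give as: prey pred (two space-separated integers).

Step 1: prey: 46+23-18=51; pred: 20+18-4=34
Step 2: prey: 51+25-34=42; pred: 34+34-6=62
Step 3: prey: 42+21-52=11; pred: 62+52-12=102
Step 4: prey: 11+5-22=0; pred: 102+22-20=104
Step 5: prey: 0+0-0=0; pred: 104+0-20=84
Step 6: prey: 0+0-0=0; pred: 84+0-16=68
Step 7: prey: 0+0-0=0; pred: 68+0-13=55
Step 8: prey: 0+0-0=0; pred: 55+0-11=44

Answer: 0 44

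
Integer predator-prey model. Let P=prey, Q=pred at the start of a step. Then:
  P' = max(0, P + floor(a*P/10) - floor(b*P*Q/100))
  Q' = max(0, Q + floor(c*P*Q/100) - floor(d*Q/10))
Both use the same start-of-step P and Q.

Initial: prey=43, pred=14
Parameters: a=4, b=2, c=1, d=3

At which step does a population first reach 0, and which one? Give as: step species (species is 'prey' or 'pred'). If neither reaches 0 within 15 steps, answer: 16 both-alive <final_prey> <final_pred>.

Step 1: prey: 43+17-12=48; pred: 14+6-4=16
Step 2: prey: 48+19-15=52; pred: 16+7-4=19
Step 3: prey: 52+20-19=53; pred: 19+9-5=23
Step 4: prey: 53+21-24=50; pred: 23+12-6=29
Step 5: prey: 50+20-29=41; pred: 29+14-8=35
Step 6: prey: 41+16-28=29; pred: 35+14-10=39
Step 7: prey: 29+11-22=18; pred: 39+11-11=39
Step 8: prey: 18+7-14=11; pred: 39+7-11=35
Step 9: prey: 11+4-7=8; pred: 35+3-10=28
Step 10: prey: 8+3-4=7; pred: 28+2-8=22
Step 11: prey: 7+2-3=6; pred: 22+1-6=17
Step 12: prey: 6+2-2=6; pred: 17+1-5=13
Step 13: prey: 6+2-1=7; pred: 13+0-3=10
Step 14: prey: 7+2-1=8; pred: 10+0-3=7
Step 15: prey: 8+3-1=10; pred: 7+0-2=5
No extinction within 15 steps

Answer: 16 both-alive 10 5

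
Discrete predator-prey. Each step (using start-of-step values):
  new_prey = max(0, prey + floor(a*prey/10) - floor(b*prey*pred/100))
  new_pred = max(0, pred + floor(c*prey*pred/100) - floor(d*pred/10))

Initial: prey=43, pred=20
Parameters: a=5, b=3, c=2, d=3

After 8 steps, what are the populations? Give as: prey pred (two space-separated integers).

Answer: 0 11

Derivation:
Step 1: prey: 43+21-25=39; pred: 20+17-6=31
Step 2: prey: 39+19-36=22; pred: 31+24-9=46
Step 3: prey: 22+11-30=3; pred: 46+20-13=53
Step 4: prey: 3+1-4=0; pred: 53+3-15=41
Step 5: prey: 0+0-0=0; pred: 41+0-12=29
Step 6: prey: 0+0-0=0; pred: 29+0-8=21
Step 7: prey: 0+0-0=0; pred: 21+0-6=15
Step 8: prey: 0+0-0=0; pred: 15+0-4=11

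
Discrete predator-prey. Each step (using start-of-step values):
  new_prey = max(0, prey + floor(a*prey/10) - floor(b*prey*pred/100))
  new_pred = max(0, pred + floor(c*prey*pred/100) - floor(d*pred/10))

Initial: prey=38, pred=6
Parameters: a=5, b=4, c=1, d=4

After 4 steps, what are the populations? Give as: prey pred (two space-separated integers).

Step 1: prey: 38+19-9=48; pred: 6+2-2=6
Step 2: prey: 48+24-11=61; pred: 6+2-2=6
Step 3: prey: 61+30-14=77; pred: 6+3-2=7
Step 4: prey: 77+38-21=94; pred: 7+5-2=10

Answer: 94 10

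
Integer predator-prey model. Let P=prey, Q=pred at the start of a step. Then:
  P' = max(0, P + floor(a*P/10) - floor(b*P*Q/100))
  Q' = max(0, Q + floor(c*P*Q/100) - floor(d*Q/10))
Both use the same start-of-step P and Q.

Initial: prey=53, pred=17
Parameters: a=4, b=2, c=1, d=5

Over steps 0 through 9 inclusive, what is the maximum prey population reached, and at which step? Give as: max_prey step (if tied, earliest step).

Answer: 59 3

Derivation:
Step 1: prey: 53+21-18=56; pred: 17+9-8=18
Step 2: prey: 56+22-20=58; pred: 18+10-9=19
Step 3: prey: 58+23-22=59; pred: 19+11-9=21
Step 4: prey: 59+23-24=58; pred: 21+12-10=23
Step 5: prey: 58+23-26=55; pred: 23+13-11=25
Step 6: prey: 55+22-27=50; pred: 25+13-12=26
Step 7: prey: 50+20-26=44; pred: 26+13-13=26
Step 8: prey: 44+17-22=39; pred: 26+11-13=24
Step 9: prey: 39+15-18=36; pred: 24+9-12=21
Max prey = 59 at step 3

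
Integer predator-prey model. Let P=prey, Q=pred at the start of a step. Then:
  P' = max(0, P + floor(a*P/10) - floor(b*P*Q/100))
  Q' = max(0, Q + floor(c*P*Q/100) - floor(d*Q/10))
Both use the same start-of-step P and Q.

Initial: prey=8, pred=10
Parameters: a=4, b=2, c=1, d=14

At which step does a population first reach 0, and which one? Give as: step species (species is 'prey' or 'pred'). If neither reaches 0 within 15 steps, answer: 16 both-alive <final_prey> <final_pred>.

Answer: 1 pred

Derivation:
Step 1: prey: 8+3-1=10; pred: 10+0-14=0
First extinction: pred at step 1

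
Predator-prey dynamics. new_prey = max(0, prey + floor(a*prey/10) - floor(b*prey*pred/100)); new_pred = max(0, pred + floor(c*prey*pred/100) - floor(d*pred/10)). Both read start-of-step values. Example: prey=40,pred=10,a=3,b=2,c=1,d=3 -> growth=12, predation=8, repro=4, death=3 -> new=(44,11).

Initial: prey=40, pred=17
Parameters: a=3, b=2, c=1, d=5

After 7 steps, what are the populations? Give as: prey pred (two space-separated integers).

Step 1: prey: 40+12-13=39; pred: 17+6-8=15
Step 2: prey: 39+11-11=39; pred: 15+5-7=13
Step 3: prey: 39+11-10=40; pred: 13+5-6=12
Step 4: prey: 40+12-9=43; pred: 12+4-6=10
Step 5: prey: 43+12-8=47; pred: 10+4-5=9
Step 6: prey: 47+14-8=53; pred: 9+4-4=9
Step 7: prey: 53+15-9=59; pred: 9+4-4=9

Answer: 59 9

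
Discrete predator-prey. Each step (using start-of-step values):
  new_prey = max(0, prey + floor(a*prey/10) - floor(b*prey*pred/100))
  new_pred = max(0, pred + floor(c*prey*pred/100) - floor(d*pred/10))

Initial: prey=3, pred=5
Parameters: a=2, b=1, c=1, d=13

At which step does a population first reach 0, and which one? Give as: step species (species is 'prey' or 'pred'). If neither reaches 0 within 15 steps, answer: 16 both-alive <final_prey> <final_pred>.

Answer: 1 pred

Derivation:
Step 1: prey: 3+0-0=3; pred: 5+0-6=0
First extinction: pred at step 1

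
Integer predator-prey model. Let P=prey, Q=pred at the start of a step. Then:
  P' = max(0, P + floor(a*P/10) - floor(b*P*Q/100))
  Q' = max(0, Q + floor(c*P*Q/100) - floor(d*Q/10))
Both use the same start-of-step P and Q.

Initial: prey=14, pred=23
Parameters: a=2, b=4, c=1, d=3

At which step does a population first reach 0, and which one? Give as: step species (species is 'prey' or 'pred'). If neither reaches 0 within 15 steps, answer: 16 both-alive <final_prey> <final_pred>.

Step 1: prey: 14+2-12=4; pred: 23+3-6=20
Step 2: prey: 4+0-3=1; pred: 20+0-6=14
Step 3: prey: 1+0-0=1; pred: 14+0-4=10
Step 4: prey: 1+0-0=1; pred: 10+0-3=7
Step 5: prey: 1+0-0=1; pred: 7+0-2=5
Step 6: prey: 1+0-0=1; pred: 5+0-1=4
Step 7: prey: 1+0-0=1; pred: 4+0-1=3
Step 8: prey: 1+0-0=1; pred: 3+0-0=3
Steps 9-15: state stable at prey=1, pred=3 (no change)
No extinction within 15 steps

Answer: 16 both-alive 1 3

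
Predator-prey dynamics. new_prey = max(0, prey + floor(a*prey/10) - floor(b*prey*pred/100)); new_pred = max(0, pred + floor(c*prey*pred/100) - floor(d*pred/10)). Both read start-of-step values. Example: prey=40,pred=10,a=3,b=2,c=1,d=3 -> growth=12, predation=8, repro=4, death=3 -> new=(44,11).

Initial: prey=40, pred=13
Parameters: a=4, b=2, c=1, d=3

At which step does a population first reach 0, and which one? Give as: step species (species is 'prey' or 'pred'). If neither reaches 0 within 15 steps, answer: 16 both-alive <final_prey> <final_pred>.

Answer: 16 both-alive 8 7

Derivation:
Step 1: prey: 40+16-10=46; pred: 13+5-3=15
Step 2: prey: 46+18-13=51; pred: 15+6-4=17
Step 3: prey: 51+20-17=54; pred: 17+8-5=20
Step 4: prey: 54+21-21=54; pred: 20+10-6=24
Step 5: prey: 54+21-25=50; pred: 24+12-7=29
Step 6: prey: 50+20-29=41; pred: 29+14-8=35
Step 7: prey: 41+16-28=29; pred: 35+14-10=39
Step 8: prey: 29+11-22=18; pred: 39+11-11=39
Step 9: prey: 18+7-14=11; pred: 39+7-11=35
Step 10: prey: 11+4-7=8; pred: 35+3-10=28
Step 11: prey: 8+3-4=7; pred: 28+2-8=22
Step 12: prey: 7+2-3=6; pred: 22+1-6=17
Step 13: prey: 6+2-2=6; pred: 17+1-5=13
Step 14: prey: 6+2-1=7; pred: 13+0-3=10
Step 15: prey: 7+2-1=8; pred: 10+0-3=7
No extinction within 15 steps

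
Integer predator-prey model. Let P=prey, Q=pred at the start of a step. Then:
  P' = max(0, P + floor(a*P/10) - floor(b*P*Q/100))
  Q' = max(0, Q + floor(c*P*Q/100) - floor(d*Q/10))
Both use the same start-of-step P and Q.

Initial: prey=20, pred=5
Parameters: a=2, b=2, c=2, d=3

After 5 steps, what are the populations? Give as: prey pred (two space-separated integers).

Step 1: prey: 20+4-2=22; pred: 5+2-1=6
Step 2: prey: 22+4-2=24; pred: 6+2-1=7
Step 3: prey: 24+4-3=25; pred: 7+3-2=8
Step 4: prey: 25+5-4=26; pred: 8+4-2=10
Step 5: prey: 26+5-5=26; pred: 10+5-3=12

Answer: 26 12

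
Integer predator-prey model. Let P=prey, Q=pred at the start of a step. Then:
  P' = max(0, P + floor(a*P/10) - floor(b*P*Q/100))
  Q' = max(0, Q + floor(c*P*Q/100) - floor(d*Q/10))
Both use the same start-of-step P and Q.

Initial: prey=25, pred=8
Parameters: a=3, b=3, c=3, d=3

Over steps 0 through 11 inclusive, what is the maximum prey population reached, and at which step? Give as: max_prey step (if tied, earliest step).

Answer: 26 1

Derivation:
Step 1: prey: 25+7-6=26; pred: 8+6-2=12
Step 2: prey: 26+7-9=24; pred: 12+9-3=18
Step 3: prey: 24+7-12=19; pred: 18+12-5=25
Step 4: prey: 19+5-14=10; pred: 25+14-7=32
Step 5: prey: 10+3-9=4; pred: 32+9-9=32
Step 6: prey: 4+1-3=2; pred: 32+3-9=26
Step 7: prey: 2+0-1=1; pred: 26+1-7=20
Step 8: prey: 1+0-0=1; pred: 20+0-6=14
Step 9: prey: 1+0-0=1; pred: 14+0-4=10
Step 10: prey: 1+0-0=1; pred: 10+0-3=7
Step 11: prey: 1+0-0=1; pred: 7+0-2=5
Max prey = 26 at step 1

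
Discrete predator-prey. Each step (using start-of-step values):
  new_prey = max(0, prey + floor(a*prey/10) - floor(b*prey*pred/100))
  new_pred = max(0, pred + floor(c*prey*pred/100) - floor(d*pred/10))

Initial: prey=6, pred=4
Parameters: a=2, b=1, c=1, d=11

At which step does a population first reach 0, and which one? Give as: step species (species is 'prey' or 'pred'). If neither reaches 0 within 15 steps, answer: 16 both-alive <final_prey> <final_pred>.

Answer: 1 pred

Derivation:
Step 1: prey: 6+1-0=7; pred: 4+0-4=0
First extinction: pred at step 1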